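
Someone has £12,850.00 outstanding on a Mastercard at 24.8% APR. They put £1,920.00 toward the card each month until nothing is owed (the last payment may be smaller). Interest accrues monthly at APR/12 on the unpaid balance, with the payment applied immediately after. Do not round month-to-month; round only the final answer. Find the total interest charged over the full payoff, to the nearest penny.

Monthly rate r = 24.8%/12 = 2.06667% = 0.0206667.
Payoff takes n = ⌈−ln(1 − rB₀/P)/ln(1+r)⌉ = ⌈7.277⌉ = 8 payments; the last is £536.56.
Total paid = 7·£1,920.00 + £536.56 = £13,976.56.
Total interest = total paid − principal = £13,976.56 − £12,850.00 = £1,126.56.

£1,126.56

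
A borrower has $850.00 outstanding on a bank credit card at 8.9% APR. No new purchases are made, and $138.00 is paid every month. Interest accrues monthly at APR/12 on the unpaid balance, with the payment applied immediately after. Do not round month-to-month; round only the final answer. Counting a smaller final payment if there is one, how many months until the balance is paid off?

Monthly rate r = 8.9%/12 = 0.741667% = 0.00741667.
Recurrence: B ← B·(1+r) − $138.00.
Month 1: interest $6.30; balance after payment $718.30.
Month 2: interest $5.33; balance after payment $585.63.
Closed form: n = −ln(1 − rB₀/P)/ln(1+r) = −ln(0.95432)/ln(1.00742) ≈ 6.328, so the balance reaches zero during payment 7.

7 months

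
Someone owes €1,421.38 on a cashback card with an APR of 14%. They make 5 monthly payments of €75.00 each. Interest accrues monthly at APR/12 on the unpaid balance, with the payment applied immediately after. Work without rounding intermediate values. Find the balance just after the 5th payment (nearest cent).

Monthly rate r = 14%/12 = 1.16667% = 0.0116667.
Each month: B ← B·(1+r) − €75.00.
Month 1: interest €16.58; balance after payment €1,362.96.
Month 2: interest €15.90; balance after payment €1,303.86.
Month 3: interest €15.21; balance after payment €1,244.08.
Month 4: interest €14.51; balance after payment €1,183.59.
Month 5: interest €13.81; balance after payment €1,122.40.

€1,122.40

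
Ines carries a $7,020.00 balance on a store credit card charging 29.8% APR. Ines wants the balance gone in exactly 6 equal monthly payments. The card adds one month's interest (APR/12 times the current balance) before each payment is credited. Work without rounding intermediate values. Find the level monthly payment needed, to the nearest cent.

$1,273.77

Monthly rate r = 29.8%/12 = 2.48333% = 0.0248333.
Level-payment amortization: P = B₀·r / (1 − (1+r)^(−n)) = 7020.00·0.0248333 / (1 − 1.02483^(−6)).
Denominator 1 − (1+r)^(−6) = 0.13686139.
P = 174.33 / 0.13686139 ≈ 1273.77.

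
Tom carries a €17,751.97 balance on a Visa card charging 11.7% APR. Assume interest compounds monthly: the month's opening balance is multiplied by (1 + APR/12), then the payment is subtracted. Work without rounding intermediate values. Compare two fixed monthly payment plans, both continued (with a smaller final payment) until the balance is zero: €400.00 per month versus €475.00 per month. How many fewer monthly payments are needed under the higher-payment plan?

Monthly rate r = 11.7%/12 = 0.975% = 0.00975.
At €400.00/mo: n = ⌈−ln(1 − rB₀/P)/ln(1+r)⌉ = 59 payments (last €170.06); total interest = total paid − €17,751.97 = €5,618.09.
At €475.00/mo: 47 payments (last €334.88); total interest €4,432.91.
Payments saved = 59 − 47 = 12.

12 fewer payments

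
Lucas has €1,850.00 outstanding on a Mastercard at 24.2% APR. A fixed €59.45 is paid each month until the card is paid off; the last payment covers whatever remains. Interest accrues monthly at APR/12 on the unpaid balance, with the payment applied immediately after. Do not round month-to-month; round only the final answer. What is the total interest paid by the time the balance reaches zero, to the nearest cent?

€1,091.01

Monthly rate r = 24.2%/12 = 2.01667% = 0.0201667.
Payoff takes n = ⌈−ln(1 − rB₀/P)/ln(1+r)⌉ = ⌈49.468⌉ = 50 payments; the last is €27.96.
Total paid = 49·€59.45 + €27.96 = €2,941.01.
Total interest = total paid − principal = €2,941.01 − €1,850.00 = €1,091.01.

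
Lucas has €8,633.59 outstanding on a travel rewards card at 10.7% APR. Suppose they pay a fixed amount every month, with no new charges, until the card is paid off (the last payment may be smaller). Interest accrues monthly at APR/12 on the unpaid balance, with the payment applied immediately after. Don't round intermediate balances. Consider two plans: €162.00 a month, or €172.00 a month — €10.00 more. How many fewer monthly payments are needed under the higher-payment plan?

6 fewer payments

Monthly rate r = 10.7%/12 = 0.891667% = 0.00891667.
At €162.00/mo: n = ⌈−ln(1 − rB₀/P)/ln(1+r)⌉ = 73 payments (last €102.15); total interest = total paid − €8,633.59 = €3,132.56.
At €172.00/mo: 67 payments (last €146.29); total interest €2,864.70.
Payments saved = 73 − 67 = 6.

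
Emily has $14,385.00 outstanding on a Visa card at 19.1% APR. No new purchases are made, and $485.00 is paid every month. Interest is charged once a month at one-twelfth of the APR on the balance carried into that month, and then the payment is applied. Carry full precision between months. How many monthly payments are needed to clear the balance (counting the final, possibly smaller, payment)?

Monthly rate r = 19.1%/12 = 1.59167% = 0.0159167.
Recurrence: B ← B·(1+r) − $485.00.
Month 1: interest $228.96; balance after payment $14,128.96.
Month 2: interest $224.89; balance after payment $13,868.85.
Closed form: n = −ln(1 − rB₀/P)/ln(1+r) = −ln(0.52791)/ln(1.01592) ≈ 40.454, so the balance reaches zero during payment 41.

41 months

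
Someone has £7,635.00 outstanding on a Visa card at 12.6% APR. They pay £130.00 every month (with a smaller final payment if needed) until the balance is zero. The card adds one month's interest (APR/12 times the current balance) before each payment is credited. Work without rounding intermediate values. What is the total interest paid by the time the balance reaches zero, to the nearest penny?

Monthly rate r = 12.6%/12 = 1.05% = 0.0105.
Payoff takes n = ⌈−ln(1 − rB₀/P)/ln(1+r)⌉ = ⌈91.799⌉ = 92 payments; the last is £104.01.
Total paid = 91·£130.00 + £104.01 = £11,934.01.
Total interest = total paid − principal = £11,934.01 − £7,635.00 = £4,299.01.

£4,299.01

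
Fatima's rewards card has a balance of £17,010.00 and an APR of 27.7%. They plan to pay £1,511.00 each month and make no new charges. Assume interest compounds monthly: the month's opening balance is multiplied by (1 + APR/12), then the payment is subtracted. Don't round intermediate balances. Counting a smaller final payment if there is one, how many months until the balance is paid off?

Monthly rate r = 27.7%/12 = 2.30833% = 0.0230833.
Recurrence: B ← B·(1+r) − £1,511.00.
Month 1: interest £392.65; balance after payment £15,891.65.
Month 2: interest £366.83; balance after payment £14,747.48.
Closed form: n = −ln(1 − rB₀/P)/ln(1+r) = −ln(0.74014)/ln(1.02308) ≈ 13.186, so the balance reaches zero during payment 14.

14 payments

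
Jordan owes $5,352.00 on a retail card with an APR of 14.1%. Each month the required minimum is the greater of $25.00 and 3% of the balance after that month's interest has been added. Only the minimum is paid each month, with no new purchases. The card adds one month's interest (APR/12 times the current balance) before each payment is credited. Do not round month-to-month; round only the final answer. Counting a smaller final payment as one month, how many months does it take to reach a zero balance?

142 months

Monthly rate r = 14.1%/12 = 1.175% = 0.01175.
While 3% of the post-interest balance exceeds $25.00, each month B ← (B·(1+r))·(1 − 0.03), i.e. B shrinks by the factor (1+r)·0.97 = 0.9814.
This holds for months 1–100. Entering month 101 the balance is $818.49; 3% of the post-interest balance is now below $25.00, so the flat $25.00 minimum applies from here.
From month 101 a fixed $25.00 at rate r clears $818.49 in 42 more payments. Total: 100 + 42 = 142 months.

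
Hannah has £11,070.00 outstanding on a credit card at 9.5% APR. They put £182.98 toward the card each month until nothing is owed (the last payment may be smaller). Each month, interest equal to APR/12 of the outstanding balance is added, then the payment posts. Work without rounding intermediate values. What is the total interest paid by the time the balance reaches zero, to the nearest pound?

Monthly rate r = 9.5%/12 = 0.791667% = 0.00791667.
Payoff takes n = ⌈−ln(1 − rB₀/P)/ln(1+r)⌉ = ⌈82.671⌉ = 83 payments; the last is £122.93.
Total paid = 82·£182.98 + £122.93 = £15,127.29.
Total interest = total paid − principal = £15,127.29 − £11,070.00 = £4,057.29.

£4,057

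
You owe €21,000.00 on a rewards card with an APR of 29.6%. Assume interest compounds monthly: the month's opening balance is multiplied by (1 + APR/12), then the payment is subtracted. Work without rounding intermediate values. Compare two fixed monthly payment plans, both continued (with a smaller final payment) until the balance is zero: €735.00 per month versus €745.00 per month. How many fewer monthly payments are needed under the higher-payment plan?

2 fewer payments

Monthly rate r = 29.6%/12 = 2.46667% = 0.0246667.
At €735.00/mo: n = ⌈−ln(1 − rB₀/P)/ln(1+r)⌉ = 51 payments (last €48.97); total interest = total paid − €21,000.00 = €15,798.97.
At €745.00/mo: 49 payments (last €576.41); total interest €15,336.41.
Payments saved = 51 − 49 = 2.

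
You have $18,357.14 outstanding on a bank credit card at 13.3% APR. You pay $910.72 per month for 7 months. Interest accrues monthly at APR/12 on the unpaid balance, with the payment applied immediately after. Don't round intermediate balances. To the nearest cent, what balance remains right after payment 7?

Monthly rate r = 13.3%/12 = 1.10833% = 0.0110833.
Each month: B ← B·(1+r) − $910.72.
Month 1: interest $203.46; balance after payment $17,649.88.
Month 2: interest $195.62; balance after payment $16,934.78.
Month 3: interest $187.69; balance after payment $16,211.75.
Month 4: interest $179.68; balance after payment $15,480.71.
Month 5: interest $171.58; balance after payment $14,741.57.
Month 6: interest $163.39; balance after payment $13,994.24.
Month 7: interest $155.10; balance after payment $13,238.62.

$13,238.62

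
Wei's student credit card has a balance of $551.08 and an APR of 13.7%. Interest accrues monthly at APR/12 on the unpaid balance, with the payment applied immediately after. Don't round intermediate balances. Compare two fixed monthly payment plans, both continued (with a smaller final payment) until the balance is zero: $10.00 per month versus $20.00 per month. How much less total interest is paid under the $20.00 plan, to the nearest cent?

Monthly rate r = 13.7%/12 = 1.14167% = 0.0114167.
At $10.00/mo: n = ⌈−ln(1 − rB₀/P)/ln(1+r)⌉ = 88 payments (last $3.83); total interest = total paid − $551.08 = $322.75.
At $20.00/mo: 34 payments (last $5.48); total interest $114.40.
Interest saved = $322.75 − $114.40 = $208.35.

$208.35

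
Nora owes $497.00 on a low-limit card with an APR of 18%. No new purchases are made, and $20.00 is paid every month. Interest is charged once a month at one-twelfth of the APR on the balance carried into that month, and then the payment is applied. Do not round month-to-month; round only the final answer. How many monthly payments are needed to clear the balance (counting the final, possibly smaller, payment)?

Monthly rate r = 18%/12 = 1.5% = 0.015.
Recurrence: B ← B·(1+r) − $20.00.
Month 1: interest $7.46; balance after payment $484.45.
Month 2: interest $7.27; balance after payment $471.72.
Closed form: n = −ln(1 − rB₀/P)/ln(1+r) = −ln(0.62725)/ln(1.015) ≈ 31.327, so the balance reaches zero during payment 32.

32 months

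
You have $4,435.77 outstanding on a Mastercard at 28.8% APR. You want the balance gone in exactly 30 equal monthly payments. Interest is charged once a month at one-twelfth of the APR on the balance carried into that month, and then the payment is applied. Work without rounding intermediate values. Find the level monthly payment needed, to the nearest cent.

$209.11

Monthly rate r = 28.8%/12 = 2.4% = 0.024.
Level-payment amortization: P = B₀·r / (1 − (1+r)^(−n)) = 4435.77·0.024 / (1 − 1.024^(−30)).
Denominator 1 − (1+r)^(−30) = 0.509090653.
P = 106.458 / 0.509090653 ≈ 209.11.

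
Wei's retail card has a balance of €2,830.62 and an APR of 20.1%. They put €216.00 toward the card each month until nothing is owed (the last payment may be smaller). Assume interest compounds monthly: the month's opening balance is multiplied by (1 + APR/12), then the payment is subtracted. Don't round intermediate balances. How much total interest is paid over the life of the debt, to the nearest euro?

€392

Monthly rate r = 20.1%/12 = 1.675% = 0.01675.
Payoff takes n = ⌈−ln(1 − rB₀/P)/ln(1+r)⌉ = ⌈14.919⌉ = 15 payments; the last is €198.67.
Total paid = 14·€216.00 + €198.67 = €3,222.67.
Total interest = total paid − principal = €3,222.67 − €2,830.62 = €392.05.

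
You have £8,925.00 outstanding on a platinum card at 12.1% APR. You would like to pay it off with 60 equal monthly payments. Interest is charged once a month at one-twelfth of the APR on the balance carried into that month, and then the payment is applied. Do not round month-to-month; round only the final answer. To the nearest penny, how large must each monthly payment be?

Monthly rate r = 12.1%/12 = 1.00833% = 0.0100833.
Level-payment amortization: P = B₀·r / (1 − (1+r)^(−n)) = 8925.00·0.0100833 / (1 − 1.01008^(−60)).
Denominator 1 − (1+r)^(−60) = 0.452268536.
P = 89.9937 / 0.452268536 ≈ 198.98.

£198.98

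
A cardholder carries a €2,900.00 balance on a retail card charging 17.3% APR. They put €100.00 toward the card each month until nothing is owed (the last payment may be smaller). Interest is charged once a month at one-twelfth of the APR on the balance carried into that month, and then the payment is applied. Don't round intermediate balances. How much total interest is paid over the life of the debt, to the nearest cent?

€882.68

Monthly rate r = 17.3%/12 = 1.44167% = 0.0144167.
Payoff takes n = ⌈−ln(1 − rB₀/P)/ln(1+r)⌉ = ⌈37.826⌉ = 38 payments; the last is €82.68.
Total paid = 37·€100.00 + €82.68 = €3,782.68.
Total interest = total paid − principal = €3,782.68 − €2,900.00 = €882.68.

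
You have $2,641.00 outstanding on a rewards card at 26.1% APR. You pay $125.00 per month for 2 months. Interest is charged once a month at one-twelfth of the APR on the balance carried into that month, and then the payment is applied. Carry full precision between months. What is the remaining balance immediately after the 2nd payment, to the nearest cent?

Monthly rate r = 26.1%/12 = 2.175% = 0.02175.
Each month: B ← B·(1+r) − $125.00.
Month 1: interest $57.44; balance after payment $2,573.44.
Month 2: interest $55.97; balance after payment $2,504.41.

$2,504.41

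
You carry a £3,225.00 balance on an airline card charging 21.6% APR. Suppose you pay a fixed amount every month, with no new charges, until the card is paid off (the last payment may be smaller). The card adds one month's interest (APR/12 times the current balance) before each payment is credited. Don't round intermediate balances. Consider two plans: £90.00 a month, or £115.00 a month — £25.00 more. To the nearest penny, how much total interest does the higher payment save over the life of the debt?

£694.31

Monthly rate r = 21.6%/12 = 1.8% = 0.018.
At £90.00/mo: n = ⌈−ln(1 − rB₀/P)/ln(1+r)⌉ = 59 payments (last £4.69); total interest = total paid − £3,225.00 = £1,999.69.
At £115.00/mo: 40 payments (last £45.38); total interest £1,305.38.
Interest saved = £1,999.69 − £1,305.38 = £694.31.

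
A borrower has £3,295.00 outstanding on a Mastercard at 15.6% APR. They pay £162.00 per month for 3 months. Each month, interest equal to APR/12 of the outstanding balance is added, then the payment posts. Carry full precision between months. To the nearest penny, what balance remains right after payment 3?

Monthly rate r = 15.6%/12 = 1.3% = 0.013.
Each month: B ← B·(1+r) − £162.00.
Month 1: interest £42.84; balance after payment £3,175.84.
Month 2: interest £41.29; balance after payment £3,055.12.
Month 3: interest £39.72; balance after payment £2,932.84.

£2,932.84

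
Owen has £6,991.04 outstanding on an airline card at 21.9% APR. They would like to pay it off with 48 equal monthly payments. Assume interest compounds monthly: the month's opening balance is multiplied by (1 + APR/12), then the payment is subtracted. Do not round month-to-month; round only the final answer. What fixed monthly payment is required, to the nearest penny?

Monthly rate r = 21.9%/12 = 1.825% = 0.01825.
Level-payment amortization: P = B₀·r / (1 − (1+r)^(−n)) = 6991.04·0.01825 / (1 − 1.01825^(−48)).
Denominator 1 − (1+r)^(−48) = 0.580252711.
P = 127.586 / 0.580252711 ≈ 219.88.

£219.88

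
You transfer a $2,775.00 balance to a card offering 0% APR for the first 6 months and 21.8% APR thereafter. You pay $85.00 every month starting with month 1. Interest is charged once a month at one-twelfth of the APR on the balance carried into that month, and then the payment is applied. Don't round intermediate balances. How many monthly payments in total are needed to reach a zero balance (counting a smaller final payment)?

43 months

Promo months 1–6 at r₀ = 0%/12 = 0; months 7+ at r₁ = 21.8%/12 = 0.0181667.
After month 6 (no interest yet): B = $2,775.00 − 6·$85.00 = $2,265.00.
Then at r₁ with $85.00/mo: n₂ = −ln(1 − r₁·B/P)/ln(1+r₁) ≈ 36.76 → 37 more payments.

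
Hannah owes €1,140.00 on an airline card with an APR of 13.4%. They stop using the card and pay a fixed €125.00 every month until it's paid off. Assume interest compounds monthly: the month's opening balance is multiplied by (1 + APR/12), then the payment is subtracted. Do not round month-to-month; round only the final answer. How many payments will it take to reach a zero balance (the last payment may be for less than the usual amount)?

Monthly rate r = 13.4%/12 = 1.11667% = 0.0111667.
Recurrence: B ← B·(1+r) − €125.00.
Month 1: interest €12.73; balance after payment €1,027.73.
Month 2: interest €11.48; balance after payment €914.21.
Closed form: n = −ln(1 − rB₀/P)/ln(1+r) = −ln(0.89816)/ln(1.01117) ≈ 9.672, so the balance reaches zero during payment 10.

10 payments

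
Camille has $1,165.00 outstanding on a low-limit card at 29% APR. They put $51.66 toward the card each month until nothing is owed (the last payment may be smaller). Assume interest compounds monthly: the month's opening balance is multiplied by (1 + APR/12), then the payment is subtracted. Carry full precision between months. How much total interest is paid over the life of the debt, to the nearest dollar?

Monthly rate r = 29%/12 = 2.41667% = 0.0241667.
Payoff takes n = ⌈−ln(1 − rB₀/P)/ln(1+r)⌉ = ⌈32.976⌉ = 33 payments; the last is $50.42.
Total paid = 32·$51.66 + $50.42 = $1,703.54.
Total interest = total paid − principal = $1,703.54 − $1,165.00 = $538.54.

$539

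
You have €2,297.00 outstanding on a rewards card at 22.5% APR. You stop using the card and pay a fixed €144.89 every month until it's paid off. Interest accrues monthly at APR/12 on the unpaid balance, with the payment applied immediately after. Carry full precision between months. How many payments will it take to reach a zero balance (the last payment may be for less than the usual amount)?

19 payments

Monthly rate r = 22.5%/12 = 1.875% = 0.01875.
Recurrence: B ← B·(1+r) − €144.89.
Month 1: interest €43.07; balance after payment €2,195.18.
Month 2: interest €41.16; balance after payment €2,091.45.
Closed form: n = −ln(1 − rB₀/P)/ln(1+r) = −ln(0.70275)/ln(1.01875) ≈ 18.989, so the balance reaches zero during payment 19.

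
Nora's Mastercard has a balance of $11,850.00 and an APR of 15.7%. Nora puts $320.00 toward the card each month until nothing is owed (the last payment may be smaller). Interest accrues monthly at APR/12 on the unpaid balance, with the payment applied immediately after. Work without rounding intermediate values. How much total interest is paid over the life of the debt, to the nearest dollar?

Monthly rate r = 15.7%/12 = 1.30833% = 0.0130833.
Payoff takes n = ⌈−ln(1 − rB₀/P)/ln(1+r)⌉ = ⌈50.975⌉ = 51 payments; the last is $312.17.
Total paid = 50·$320.00 + $312.17 = $16,312.17.
Total interest = total paid − principal = $16,312.17 − $11,850.00 = $4,462.17.

$4,462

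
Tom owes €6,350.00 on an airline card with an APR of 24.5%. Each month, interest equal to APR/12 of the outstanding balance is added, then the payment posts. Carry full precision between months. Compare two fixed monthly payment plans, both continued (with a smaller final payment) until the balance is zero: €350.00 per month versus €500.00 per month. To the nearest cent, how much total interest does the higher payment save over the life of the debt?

€586.99

Monthly rate r = 24.5%/12 = 2.04167% = 0.0204167.
At €350.00/mo: n = ⌈−ln(1 − rB₀/P)/ln(1+r)⌉ = 23 payments (last €312.99); total interest = total paid − €6,350.00 = €1,662.99.
At €500.00/mo: 15 payments (last €426.00); total interest €1,076.00.
Interest saved = €1,662.99 − €1,076.00 = €586.99.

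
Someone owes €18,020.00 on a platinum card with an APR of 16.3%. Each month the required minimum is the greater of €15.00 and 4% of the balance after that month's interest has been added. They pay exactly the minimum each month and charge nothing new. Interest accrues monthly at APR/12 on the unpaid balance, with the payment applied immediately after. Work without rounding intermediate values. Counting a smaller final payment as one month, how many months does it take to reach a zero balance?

173 months

Monthly rate r = 16.3%/12 = 1.35833% = 0.0135833.
While 4% of the post-interest balance exceeds €15.00, each month B ← (B·(1+r))·(1 − 0.04), i.e. B shrinks by the factor (1+r)·0.96 = 0.97304.
This holds for months 1–143. Entering month 144 the balance is €361.78; 4% of the post-interest balance is now below €15.00, so the flat €15.00 minimum applies from here.
From month 144 a fixed €15.00 at rate r clears €361.78 in 30 more payments. Total: 143 + 30 = 173 months.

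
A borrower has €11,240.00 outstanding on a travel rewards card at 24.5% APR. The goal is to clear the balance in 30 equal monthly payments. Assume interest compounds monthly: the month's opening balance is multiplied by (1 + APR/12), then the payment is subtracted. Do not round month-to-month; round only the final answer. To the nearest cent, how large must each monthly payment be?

Monthly rate r = 24.5%/12 = 2.04167% = 0.0204167.
Level-payment amortization: P = B₀·r / (1 − (1+r)^(−n)) = 11240.00·0.0204167 / (1 − 1.02042^(−30)).
Denominator 1 − (1+r)^(−30) = 0.454652034.
P = 229.483 / 0.454652034 ≈ 504.74.

€504.74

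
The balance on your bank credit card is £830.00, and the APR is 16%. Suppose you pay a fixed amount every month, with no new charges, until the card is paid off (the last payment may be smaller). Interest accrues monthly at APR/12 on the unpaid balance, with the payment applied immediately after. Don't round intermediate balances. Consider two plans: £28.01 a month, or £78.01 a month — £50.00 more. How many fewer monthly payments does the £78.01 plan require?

26 fewer payments

Monthly rate r = 16%/12 = 1.33333% = 0.0133333.
At £28.01/mo: n = ⌈−ln(1 − rB₀/P)/ln(1+r)⌉ = 38 payments (last £26.68); total interest = total paid − £830.00 = £233.05.
At £78.01/mo: 12 payments (last £43.08); total interest £71.19.
Payments saved = 38 − 12 = 26.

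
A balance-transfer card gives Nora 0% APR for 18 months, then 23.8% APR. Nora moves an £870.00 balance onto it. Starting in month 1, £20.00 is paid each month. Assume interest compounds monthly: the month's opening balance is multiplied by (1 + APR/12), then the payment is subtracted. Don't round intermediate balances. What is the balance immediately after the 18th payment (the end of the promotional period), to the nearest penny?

Promo months 1–18 at r₀ = 0%/12 = 0; months 19+ at r₁ = 23.8%/12 = 0.0198333.
After month 18 (no interest yet): B = £870.00 − 18·£20.00 = £510.00.

£510.00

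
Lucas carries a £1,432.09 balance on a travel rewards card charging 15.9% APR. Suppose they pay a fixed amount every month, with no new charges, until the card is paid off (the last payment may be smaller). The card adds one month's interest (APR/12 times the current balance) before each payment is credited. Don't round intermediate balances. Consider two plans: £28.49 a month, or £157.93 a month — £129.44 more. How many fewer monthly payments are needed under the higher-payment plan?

74 fewer payments

Monthly rate r = 15.9%/12 = 1.325% = 0.01325.
At £28.49/mo: n = ⌈−ln(1 − rB₀/P)/ln(1+r)⌉ = 84 payments (last £9.08); total interest = total paid − £1,432.09 = £941.66.
At £157.93/mo: 10 payments (last £114.62); total interest £103.90.
Payments saved = 84 − 10 = 74.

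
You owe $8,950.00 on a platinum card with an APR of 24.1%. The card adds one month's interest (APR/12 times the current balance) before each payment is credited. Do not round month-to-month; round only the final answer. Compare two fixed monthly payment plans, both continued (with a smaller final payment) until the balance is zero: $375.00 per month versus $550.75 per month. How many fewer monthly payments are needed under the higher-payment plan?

13 fewer payments

Monthly rate r = 24.1%/12 = 2.00833% = 0.0200833.
At $375.00/mo: n = ⌈−ln(1 − rB₀/P)/ln(1+r)⌉ = 33 payments (last $308.43); total interest = total paid − $8,950.00 = $3,358.43.
At $550.75/mo: 20 payments (last $478.84); total interest $1,993.09.
Payments saved = 33 − 20 = 13.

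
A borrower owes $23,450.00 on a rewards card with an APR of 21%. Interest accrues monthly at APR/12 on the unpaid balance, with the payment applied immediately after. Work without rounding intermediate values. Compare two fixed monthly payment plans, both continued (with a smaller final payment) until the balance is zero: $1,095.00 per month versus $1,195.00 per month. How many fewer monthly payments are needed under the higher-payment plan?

Monthly rate r = 21%/12 = 1.75% = 0.0175.
At $1,095.00/mo: n = ⌈−ln(1 − rB₀/P)/ln(1+r)⌉ = 28 payments (last $77.95); total interest = total paid − $23,450.00 = $6,192.95.
At $1,195.00/mo: 25 payments (last $300.08); total interest $5,530.08.
Payments saved = 28 − 25 = 3.

3 fewer payments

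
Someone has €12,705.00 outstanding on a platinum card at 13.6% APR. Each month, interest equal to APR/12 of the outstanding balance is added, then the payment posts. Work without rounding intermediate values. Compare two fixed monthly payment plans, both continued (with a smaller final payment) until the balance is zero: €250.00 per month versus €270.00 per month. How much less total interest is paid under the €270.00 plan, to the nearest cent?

Monthly rate r = 13.6%/12 = 1.13333% = 0.0113333.
At €250.00/mo: n = ⌈−ln(1 − rB₀/P)/ln(1+r)⌉ = 77 payments (last €32.07); total interest = total paid − €12,705.00 = €6,327.07.
At €270.00/mo: 68 payments (last €168.02); total interest €5,553.02.
Interest saved = €6,327.07 − €5,553.02 = €774.05.

€774.05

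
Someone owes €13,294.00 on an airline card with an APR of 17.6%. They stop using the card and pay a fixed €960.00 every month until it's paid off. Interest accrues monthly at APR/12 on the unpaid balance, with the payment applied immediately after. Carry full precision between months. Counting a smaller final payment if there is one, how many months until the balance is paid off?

Monthly rate r = 17.6%/12 = 1.46667% = 0.0146667.
Recurrence: B ← B·(1+r) − €960.00.
Month 1: interest €194.98; balance after payment €12,528.98.
Month 2: interest €183.76; balance after payment €11,752.74.
Closed form: n = −ln(1 − rB₀/P)/ln(1+r) = −ln(0.7969)/ln(1.01467) ≈ 15.593, so the balance reaches zero during payment 16.

16 months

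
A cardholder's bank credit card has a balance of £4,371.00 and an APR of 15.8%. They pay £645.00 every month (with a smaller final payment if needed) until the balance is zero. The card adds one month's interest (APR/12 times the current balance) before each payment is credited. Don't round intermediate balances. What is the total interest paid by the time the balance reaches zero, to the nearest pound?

£238

Monthly rate r = 15.8%/12 = 1.31667% = 0.0131667.
Payoff takes n = ⌈−ln(1 − rB₀/P)/ln(1+r)⌉ = ⌈7.145⌉ = 8 payments; the last is £94.04.
Total paid = 7·£645.00 + £94.04 = £4,609.04.
Total interest = total paid − principal = £4,609.04 − £4,371.00 = £238.04.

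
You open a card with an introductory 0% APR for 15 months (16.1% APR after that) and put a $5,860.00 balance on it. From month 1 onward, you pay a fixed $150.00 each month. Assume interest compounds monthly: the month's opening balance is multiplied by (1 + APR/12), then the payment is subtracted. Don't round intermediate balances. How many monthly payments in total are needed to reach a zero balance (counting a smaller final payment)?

45 months

Promo months 1–15 at r₀ = 0%/12 = 0; months 16+ at r₁ = 16.1%/12 = 0.0134167.
After month 15 (no interest yet): B = $5,860.00 − 15·$150.00 = $3,610.00.
Then at r₁ with $150.00/mo: n₂ = −ln(1 − r₁·B/P)/ln(1+r₁) ≈ 29.26 → 30 more payments.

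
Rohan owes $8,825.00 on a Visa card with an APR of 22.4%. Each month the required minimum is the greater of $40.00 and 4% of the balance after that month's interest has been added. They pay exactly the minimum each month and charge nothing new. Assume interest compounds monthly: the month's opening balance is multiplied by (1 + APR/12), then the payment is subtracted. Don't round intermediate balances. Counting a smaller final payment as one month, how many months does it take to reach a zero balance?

132 months

Monthly rate r = 22.4%/12 = 1.86667% = 0.0186667.
While 4% of the post-interest balance exceeds $40.00, each month B ← (B·(1+r))·(1 − 0.04), i.e. B shrinks by the factor (1+r)·0.96 = 0.97792.
This holds for months 1–99. Entering month 100 the balance is $967.71; 4% of the post-interest balance is now below $40.00, so the flat $40.00 minimum applies from here.
From month 100 a fixed $40.00 at rate r clears $967.71 in 33 more payments. Total: 99 + 33 = 132 months.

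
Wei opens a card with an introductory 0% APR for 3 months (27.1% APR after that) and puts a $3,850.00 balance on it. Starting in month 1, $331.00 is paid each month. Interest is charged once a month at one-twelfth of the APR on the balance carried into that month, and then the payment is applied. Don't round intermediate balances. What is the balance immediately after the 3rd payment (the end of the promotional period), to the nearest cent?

Promo months 1–3 at r₀ = 0%/12 = 0; months 4+ at r₁ = 27.1%/12 = 0.0225833.
After month 3 (no interest yet): B = $3,850.00 − 3·$331.00 = $2,857.00.

$2,857.00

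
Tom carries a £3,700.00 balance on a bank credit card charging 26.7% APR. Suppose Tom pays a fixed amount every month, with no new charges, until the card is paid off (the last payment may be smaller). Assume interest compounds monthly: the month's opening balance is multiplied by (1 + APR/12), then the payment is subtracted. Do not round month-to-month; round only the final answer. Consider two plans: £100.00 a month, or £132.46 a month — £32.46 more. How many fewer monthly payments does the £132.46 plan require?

Monthly rate r = 26.7%/12 = 2.225% = 0.02225.
At £100.00/mo: n = ⌈−ln(1 − rB₀/P)/ln(1+r)⌉ = 79 payments (last £75.39); total interest = total paid − £3,700.00 = £4,175.39.
At £132.46/mo: 45 payments (last £20.01); total interest £2,148.25.
Payments saved = 79 − 45 = 34.

34 fewer payments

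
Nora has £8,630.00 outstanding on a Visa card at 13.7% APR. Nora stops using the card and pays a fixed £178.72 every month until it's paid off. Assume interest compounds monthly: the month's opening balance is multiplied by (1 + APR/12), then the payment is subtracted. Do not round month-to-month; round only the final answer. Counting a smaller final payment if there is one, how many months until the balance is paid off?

Monthly rate r = 13.7%/12 = 1.14167% = 0.0114167.
Recurrence: B ← B·(1+r) − £178.72.
Month 1: interest £98.53; balance after payment £8,549.81.
Month 2: interest £97.61; balance after payment £8,468.70.
Closed form: n = −ln(1 − rB₀/P)/ln(1+r) = −ln(0.44871)/ln(1.01142) ≈ 70.593, so the balance reaches zero during payment 71.

71 months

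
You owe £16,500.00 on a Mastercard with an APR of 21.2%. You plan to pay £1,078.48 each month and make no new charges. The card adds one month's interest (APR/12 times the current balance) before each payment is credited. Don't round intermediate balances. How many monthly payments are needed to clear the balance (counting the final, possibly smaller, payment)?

18 payments

Monthly rate r = 21.2%/12 = 1.76667% = 0.0176667.
Recurrence: B ← B·(1+r) − £1,078.48.
Month 1: interest £291.50; balance after payment £15,713.02.
Month 2: interest £277.60; balance after payment £14,912.14.
Closed form: n = −ln(1 − rB₀/P)/ln(1+r) = −ln(0.72971)/ln(1.01767) ≈ 17.993, so the balance reaches zero during payment 18.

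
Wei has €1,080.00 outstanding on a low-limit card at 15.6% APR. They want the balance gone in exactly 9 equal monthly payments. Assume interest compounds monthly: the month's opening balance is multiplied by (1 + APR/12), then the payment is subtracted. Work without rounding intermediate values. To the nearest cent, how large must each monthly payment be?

Monthly rate r = 15.6%/12 = 1.3% = 0.013.
Level-payment amortization: P = B₀·r / (1 − (1+r)^(−n)) = 1080.00·0.013 / (1 − 1.013^(−9)).
Denominator 1 − (1+r)^(−9) = 0.109743831.
P = 14.04 / 0.109743831 ≈ 127.93.

€127.93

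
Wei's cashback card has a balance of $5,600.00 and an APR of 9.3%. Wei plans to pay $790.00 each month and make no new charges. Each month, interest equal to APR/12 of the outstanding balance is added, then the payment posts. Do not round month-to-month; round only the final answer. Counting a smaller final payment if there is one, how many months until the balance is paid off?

Monthly rate r = 9.3%/12 = 0.775% = 0.00775.
Recurrence: B ← B·(1+r) − $790.00.
Month 1: interest $43.40; balance after payment $4,853.40.
Month 2: interest $37.61; balance after payment $4,101.01.
Closed form: n = −ln(1 − rB₀/P)/ln(1+r) = −ln(0.94506)/ln(1.00775) ≈ 7.319, so the balance reaches zero during payment 8.

8 payments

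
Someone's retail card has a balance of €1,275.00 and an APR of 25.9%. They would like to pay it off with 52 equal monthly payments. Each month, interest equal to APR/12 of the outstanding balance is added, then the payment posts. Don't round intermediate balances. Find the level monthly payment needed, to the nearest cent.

Monthly rate r = 25.9%/12 = 2.15833% = 0.0215833.
Level-payment amortization: P = B₀·r / (1 − (1+r)^(−n)) = 1275.00·0.0215833 / (1 − 1.02158^(−52)).
Denominator 1 − (1+r)^(−52) = 0.670570526.
P = 27.5188 / 0.670570526 ≈ 41.04.

€41.04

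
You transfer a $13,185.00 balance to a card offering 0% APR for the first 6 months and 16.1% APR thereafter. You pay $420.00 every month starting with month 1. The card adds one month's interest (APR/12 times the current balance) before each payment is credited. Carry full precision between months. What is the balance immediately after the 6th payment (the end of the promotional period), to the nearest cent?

$10,665.00

Promo months 1–6 at r₀ = 0%/12 = 0; months 7+ at r₁ = 16.1%/12 = 0.0134167.
After month 6 (no interest yet): B = $13,185.00 − 6·$420.00 = $10,665.00.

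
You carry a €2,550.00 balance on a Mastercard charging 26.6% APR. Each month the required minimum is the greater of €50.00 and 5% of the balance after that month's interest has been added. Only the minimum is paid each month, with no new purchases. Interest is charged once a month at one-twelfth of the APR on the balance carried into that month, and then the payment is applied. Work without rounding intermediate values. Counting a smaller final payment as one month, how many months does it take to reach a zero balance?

Monthly rate r = 26.6%/12 = 2.21667% = 0.0221667.
While 5% of the post-interest balance exceeds €50.00, each month B ← (B·(1+r))·(1 − 0.05), i.e. B shrinks by the factor (1+r)·0.95 = 0.97106.
This holds for months 1–33. Entering month 34 the balance is €967.47; 5% of the post-interest balance is now below €50.00, so the flat €50.00 minimum applies from here.
From month 34 a fixed €50.00 at rate r clears €967.47 in 26 more payments. Total: 33 + 26 = 59 months.

59 months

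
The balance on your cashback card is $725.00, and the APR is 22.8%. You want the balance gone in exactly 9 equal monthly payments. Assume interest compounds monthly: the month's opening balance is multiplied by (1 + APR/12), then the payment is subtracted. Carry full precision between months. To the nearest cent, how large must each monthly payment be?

Monthly rate r = 22.8%/12 = 1.9% = 0.019.
Level-payment amortization: P = B₀·r / (1 − (1+r)^(−n)) = 725.00·0.019 / (1 − 1.019^(−9)).
Denominator 1 − (1+r)^(−9) = 0.155825277.
P = 13.775 / 0.155825277 ≈ 88.40.

$88.40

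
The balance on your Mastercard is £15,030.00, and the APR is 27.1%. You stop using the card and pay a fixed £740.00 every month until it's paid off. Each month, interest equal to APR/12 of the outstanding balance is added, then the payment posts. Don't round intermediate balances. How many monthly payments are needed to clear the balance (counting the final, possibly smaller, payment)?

Monthly rate r = 27.1%/12 = 2.25833% = 0.0225833.
Recurrence: B ← B·(1+r) − £740.00.
Month 1: interest £339.43; balance after payment £14,629.43.
Month 2: interest £330.38; balance after payment £14,219.81.
Closed form: n = −ln(1 − rB₀/P)/ln(1+r) = −ln(0.54131)/ln(1.02258) ≈ 27.483, so the balance reaches zero during payment 28.

28 months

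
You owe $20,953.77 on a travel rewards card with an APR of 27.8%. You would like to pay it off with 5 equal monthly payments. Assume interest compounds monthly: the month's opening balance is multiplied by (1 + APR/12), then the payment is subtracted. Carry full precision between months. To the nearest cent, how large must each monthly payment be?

$4,486.46

Monthly rate r = 27.8%/12 = 2.31667% = 0.0231667.
Level-payment amortization: P = B₀·r / (1 − (1+r)^(−n)) = 20953.77·0.0231667 / (1 − 1.02317^(−5)).
Denominator 1 − (1+r)^(−5) = 0.108198733.
P = 485.429 / 0.108198733 ≈ 4486.46.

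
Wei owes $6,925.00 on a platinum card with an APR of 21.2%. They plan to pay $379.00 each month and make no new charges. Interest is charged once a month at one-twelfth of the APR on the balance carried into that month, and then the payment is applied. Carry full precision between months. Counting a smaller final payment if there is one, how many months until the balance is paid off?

Monthly rate r = 21.2%/12 = 1.76667% = 0.0176667.
Recurrence: B ← B·(1+r) − $379.00.
Month 1: interest $122.34; balance after payment $6,668.34.
Month 2: interest $117.81; balance after payment $6,407.15.
Closed form: n = −ln(1 − rB₀/P)/ln(1+r) = −ln(0.6772)/ln(1.01767) ≈ 22.258, so the balance reaches zero during payment 23.

23 payments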